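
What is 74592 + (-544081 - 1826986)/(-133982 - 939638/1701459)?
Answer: 414840504199545/5560141936 ≈ 74610.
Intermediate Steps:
74592 + (-544081 - 1826986)/(-133982 - 939638/1701459) = 74592 - 2371067/(-133982 - 939638*1/1701459) = 74592 - 2371067/(-133982 - 22918/41499) = 74592 - 2371067/(-5560141936/41499) = 74592 - 2371067*(-41499/5560141936) = 74592 + 98396909433/5560141936 = 414840504199545/5560141936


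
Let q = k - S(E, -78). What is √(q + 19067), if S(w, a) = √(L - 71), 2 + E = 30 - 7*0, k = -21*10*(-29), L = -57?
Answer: √(25157 - 8*I*√2) ≈ 158.61 - 0.0357*I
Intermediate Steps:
k = 6090 (k = -210*(-29) = 6090)
E = 28 (E = -2 + (30 - 7*0) = -2 + (30 + 0) = -2 + 30 = 28)
S(w, a) = 8*I*√2 (S(w, a) = √(-57 - 71) = √(-128) = 8*I*√2)
q = 6090 - 8*I*√2 ≈ 6090.0 - 11.314*I
√(q + 19067) = √((6090 - 8*I*√2) + 19067) = √(25157 - 8*I*√2)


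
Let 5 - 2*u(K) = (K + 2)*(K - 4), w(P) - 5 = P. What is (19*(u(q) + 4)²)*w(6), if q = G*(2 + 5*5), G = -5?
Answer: 17832333321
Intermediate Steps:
w(P) = 5 + P
q = -135 (q = -5*(2 + 5*5) = -5*(2 + 25) = -5*27 = -135)
u(K) = 5/2 - (-4 + K)*(2 + K)/2 (u(K) = 5/2 - (K + 2)*(K - 4)/2 = 5/2 - (2 + K)*(-4 + K)/2 = 5/2 - (-4 + K)*(2 + K)/2)
(19*(u(q) + 4)²)*w(6) = (19*((13/2 - 135 - ½*(-135)²) + 4)²)*(5 + 6) = (19*((13/2 - 135 - ½*18225) + 4)²)*11 = (19*((13/2 - 135 - 18225/2) + 4)²)*11 = (19*(-9241 + 4)²)*11 = (19*(-9237)²)*11 = (19*85322169)*11 = 1621121211*11 = 17832333321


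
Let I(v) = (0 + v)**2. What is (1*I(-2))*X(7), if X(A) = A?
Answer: 28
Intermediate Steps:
I(v) = v**2
(1*I(-2))*X(7) = (1*(-2)**2)*7 = (1*4)*7 = 4*7 = 28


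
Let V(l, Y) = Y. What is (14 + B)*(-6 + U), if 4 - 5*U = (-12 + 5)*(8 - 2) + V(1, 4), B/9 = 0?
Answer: 168/5 ≈ 33.600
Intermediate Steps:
B = 0 (B = 9*0 = 0)
U = 42/5 (U = ⅘ - ((-12 + 5)*(8 - 2) + 4)/5 = ⅘ - (-7*6 + 4)/5 = ⅘ - (-42 + 4)/5 = ⅘ - ⅕*(-38) = ⅘ + 38/5 = 42/5 ≈ 8.4000)
(14 + B)*(-6 + U) = (14 + 0)*(-6 + 42/5) = 14*(12/5) = 168/5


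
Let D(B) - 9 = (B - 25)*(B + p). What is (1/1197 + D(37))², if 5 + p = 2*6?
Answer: 413178984100/1432809 ≈ 2.8837e+5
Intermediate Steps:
p = 7 (p = -5 + 2*6 = -5 + 12 = 7)
D(B) = 9 + (-25 + B)*(7 + B) (D(B) = 9 + (B - 25)*(B + 7) = 9 + (-25 + B)*(7 + B))
(1/1197 + D(37))² = (1/1197 + (-166 + 37² - 18*37))² = (1/1197 + (-166 + 1369 - 666))² = (1/1197 + 537)² = (642790/1197)² = 413178984100/1432809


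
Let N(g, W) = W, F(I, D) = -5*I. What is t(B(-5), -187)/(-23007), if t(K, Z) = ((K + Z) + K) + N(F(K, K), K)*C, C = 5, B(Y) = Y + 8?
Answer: 166/23007 ≈ 0.0072152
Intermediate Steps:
B(Y) = 8 + Y
t(K, Z) = Z + 7*K (t(K, Z) = ((K + Z) + K) + K*5 = (Z + 2*K) + 5*K = Z + 7*K)
t(B(-5), -187)/(-23007) = (-187 + 7*(8 - 5))/(-23007) = (-187 + 7*3)*(-1/23007) = (-187 + 21)*(-1/23007) = -166*(-1/23007) = 166/23007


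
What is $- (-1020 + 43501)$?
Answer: $-42481$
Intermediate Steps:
$- (-1020 + 43501) = \left(-1\right) 42481 = -42481$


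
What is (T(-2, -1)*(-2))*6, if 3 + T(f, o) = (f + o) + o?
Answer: 84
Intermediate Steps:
T(f, o) = -3 + f + 2*o (T(f, o) = -3 + ((f + o) + o) = -3 + (f + 2*o) = -3 + f + 2*o)
(T(-2, -1)*(-2))*6 = ((-3 - 2 + 2*(-1))*(-2))*6 = ((-3 - 2 - 2)*(-2))*6 = -7*(-2)*6 = 14*6 = 84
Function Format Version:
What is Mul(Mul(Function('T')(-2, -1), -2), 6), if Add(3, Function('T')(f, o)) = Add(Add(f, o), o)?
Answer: 84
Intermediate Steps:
Function('T')(f, o) = Add(-3, f, Mul(2, o)) (Function('T')(f, o) = Add(-3, Add(Add(f, o), o)) = Add(-3, Add(f, Mul(2, o))) = Add(-3, f, Mul(2, o)))
Mul(Mul(Function('T')(-2, -1), -2), 6) = Mul(Mul(Add(-3, -2, Mul(2, -1)), -2), 6) = Mul(Mul(Add(-3, -2, -2), -2), 6) = Mul(Mul(-7, -2), 6) = Mul(14, 6) = 84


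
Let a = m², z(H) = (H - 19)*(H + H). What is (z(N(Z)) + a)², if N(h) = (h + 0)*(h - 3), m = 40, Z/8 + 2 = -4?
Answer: 141466855392256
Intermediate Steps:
Z = -48 (Z = -16 + 8*(-4) = -16 - 32 = -48)
N(h) = h*(-3 + h)
z(H) = 2*H*(-19 + H) (z(H) = (-19 + H)*(2*H) = 2*H*(-19 + H))
a = 1600 (a = 40² = 1600)
(z(N(Z)) + a)² = (2*(-48*(-3 - 48))*(-19 - 48*(-3 - 48)) + 1600)² = (2*(-48*(-51))*(-19 - 48*(-51)) + 1600)² = (2*2448*(-19 + 2448) + 1600)² = (2*2448*2429 + 1600)² = (11892384 + 1600)² = 11893984² = 141466855392256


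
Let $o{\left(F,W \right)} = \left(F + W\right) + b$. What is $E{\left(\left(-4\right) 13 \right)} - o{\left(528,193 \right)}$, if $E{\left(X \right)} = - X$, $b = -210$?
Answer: $-459$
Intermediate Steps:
$o{\left(F,W \right)} = -210 + F + W$ ($o{\left(F,W \right)} = \left(F + W\right) - 210 = -210 + F + W$)
$E{\left(\left(-4\right) 13 \right)} - o{\left(528,193 \right)} = - \left(-4\right) 13 - \left(-210 + 528 + 193\right) = \left(-1\right) \left(-52\right) - 511 = 52 - 511 = -459$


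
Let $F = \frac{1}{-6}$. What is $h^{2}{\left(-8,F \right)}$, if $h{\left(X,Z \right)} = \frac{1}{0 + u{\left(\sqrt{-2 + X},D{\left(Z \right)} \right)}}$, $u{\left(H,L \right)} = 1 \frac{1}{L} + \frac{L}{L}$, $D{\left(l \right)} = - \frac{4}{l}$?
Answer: $\frac{576}{625} \approx 0.9216$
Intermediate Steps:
$F = - \frac{1}{6} \approx -0.16667$
$u{\left(H,L \right)} = 1 + \frac{1}{L}$ ($u{\left(H,L \right)} = \frac{1}{L} + 1 = 1 + \frac{1}{L}$)
$h{\left(X,Z \right)} = - \frac{4}{Z \left(1 - \frac{4}{Z}\right)}$ ($h{\left(X,Z \right)} = \frac{1}{0 + \frac{1 - \frac{4}{Z}}{\left(-4\right) \frac{1}{Z}}} = \frac{1}{0 + - \frac{Z}{4} \left(1 - \frac{4}{Z}\right)} = \frac{1}{0 - \frac{Z \left(1 - \frac{4}{Z}\right)}{4}} = \frac{1}{\left(- \frac{1}{4}\right) Z \left(1 - \frac{4}{Z}\right)} = - \frac{4}{Z \left(1 - \frac{4}{Z}\right)}$)
$h^{2}{\left(-8,F \right)} = \left(\frac{4}{4 - - \frac{1}{6}}\right)^{2} = \left(\frac{4}{4 + \frac{1}{6}}\right)^{2} = \left(\frac{4}{\frac{25}{6}}\right)^{2} = \left(4 \cdot \frac{6}{25}\right)^{2} = \left(\frac{24}{25}\right)^{2} = \frac{576}{625}$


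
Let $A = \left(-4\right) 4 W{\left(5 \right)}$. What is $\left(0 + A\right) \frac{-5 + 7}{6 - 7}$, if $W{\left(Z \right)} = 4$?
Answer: $128$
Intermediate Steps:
$A = -64$ ($A = \left(-4\right) 4 \cdot 4 = \left(-16\right) 4 = -64$)
$\left(0 + A\right) \frac{-5 + 7}{6 - 7} = \left(0 - 64\right) \frac{-5 + 7}{6 - 7} = - 64 \frac{2}{-1} = - 64 \cdot 2 \left(-1\right) = \left(-64\right) \left(-2\right) = 128$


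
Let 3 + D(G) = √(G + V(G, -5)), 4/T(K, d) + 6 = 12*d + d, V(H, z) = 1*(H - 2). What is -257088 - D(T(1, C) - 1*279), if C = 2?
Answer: -257085 - I*√13990/5 ≈ -2.5709e+5 - 23.656*I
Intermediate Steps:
V(H, z) = -2 + H (V(H, z) = 1*(-2 + H) = -2 + H)
T(K, d) = 4/(-6 + 13*d) (T(K, d) = 4/(-6 + (12*d + d)) = 4/(-6 + 13*d))
D(G) = -3 + √(-2 + 2*G) (D(G) = -3 + √(G + (-2 + G)) = -3 + √(-2 + 2*G))
-257088 - D(T(1, C) - 1*279) = -257088 - (-3 + √(-2 + 2*(4/(-6 + 13*2) - 1*279))) = -257088 - (-3 + √(-2 + 2*(4/(-6 + 26) - 279))) = -257088 - (-3 + √(-2 + 2*(4/20 - 279))) = -257088 - (-3 + √(-2 + 2*(4*(1/20) - 279))) = -257088 - (-3 + √(-2 + 2*(⅕ - 279))) = -257088 - (-3 + √(-2 + 2*(-1394/5))) = -257088 - (-3 + √(-2 - 2788/5)) = -257088 - (-3 + √(-2798/5)) = -257088 - (-3 + I*√13990/5) = -257088 + (3 - I*√13990/5) = -257085 - I*√13990/5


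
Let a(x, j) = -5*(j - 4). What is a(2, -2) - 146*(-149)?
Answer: 21784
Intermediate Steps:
a(x, j) = 20 - 5*j (a(x, j) = -5*(-4 + j) = 20 - 5*j)
a(2, -2) - 146*(-149) = (20 - 5*(-2)) - 146*(-149) = (20 + 10) + 21754 = 30 + 21754 = 21784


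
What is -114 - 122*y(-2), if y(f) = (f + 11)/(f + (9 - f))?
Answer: -236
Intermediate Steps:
y(f) = 11/9 + f/9 (y(f) = (11 + f)/9 = (11 + f)*(1/9) = 11/9 + f/9)
-114 - 122*y(-2) = -114 - 122*(11/9 + (1/9)*(-2)) = -114 - 122*(11/9 - 2/9) = -114 - 122*1 = -114 - 122 = -236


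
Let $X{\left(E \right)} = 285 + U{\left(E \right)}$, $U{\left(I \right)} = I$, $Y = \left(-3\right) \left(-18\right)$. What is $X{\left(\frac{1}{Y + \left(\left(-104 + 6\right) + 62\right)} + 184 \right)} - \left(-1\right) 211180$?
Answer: $\frac{3809683}{18} \approx 2.1165 \cdot 10^{5}$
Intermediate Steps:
$Y = 54$
$X{\left(E \right)} = 285 + E$
$X{\left(\frac{1}{Y + \left(\left(-104 + 6\right) + 62\right)} + 184 \right)} - \left(-1\right) 211180 = \left(285 + \left(\frac{1}{54 + \left(\left(-104 + 6\right) + 62\right)} + 184\right)\right) - \left(-1\right) 211180 = \left(285 + \left(\frac{1}{54 + \left(-98 + 62\right)} + 184\right)\right) - -211180 = \left(285 + \left(\frac{1}{54 - 36} + 184\right)\right) + 211180 = \left(285 + \left(\frac{1}{18} + 184\right)\right) + 211180 = \left(285 + \frac{3313}{18}\right) + 211180 = \frac{8443}{18} + 211180 = \frac{3809683}{18}$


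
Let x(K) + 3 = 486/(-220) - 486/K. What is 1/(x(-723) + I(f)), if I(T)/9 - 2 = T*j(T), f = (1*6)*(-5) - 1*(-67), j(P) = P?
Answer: 26510/326986617 ≈ 8.1074e-5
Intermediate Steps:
f = 37 (f = 6*(-5) + 67 = -30 + 67 = 37)
x(K) = -573/110 - 486/K (x(K) = -3 + (486/(-220) - 486/K) = -3 + (486*(-1/220) - 486/K) = -3 + (-243/110 - 486/K) = -573/110 - 486/K)
I(T) = 18 + 9*T² (I(T) = 18 + 9*(T*T) = 18 + 9*T²)
1/(x(-723) + I(f)) = 1/((-573/110 - 486/(-723)) + (18 + 9*37²)) = 1/((-573/110 - 486*(-1/723)) + (18 + 9*1369)) = 1/((-573/110 + 162/241) + (18 + 12321)) = 1/(-120273/26510 + 12339) = 1/(326986617/26510) = 26510/326986617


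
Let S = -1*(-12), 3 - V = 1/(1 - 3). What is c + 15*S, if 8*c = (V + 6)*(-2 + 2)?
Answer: 180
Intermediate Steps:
V = 7/2 (V = 3 - 1/(1 - 3) = 3 - 1/(-2) = 3 - 1*(-½) = 3 + ½ = 7/2 ≈ 3.5000)
c = 0 (c = ((7/2 + 6)*(-2 + 2))/8 = ((19/2)*0)/8 = (⅛)*0 = 0)
S = 12
c + 15*S = 0 + 15*12 = 0 + 180 = 180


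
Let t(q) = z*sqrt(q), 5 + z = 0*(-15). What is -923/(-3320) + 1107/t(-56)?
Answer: 923/3320 + 1107*I*sqrt(14)/140 ≈ 0.27801 + 29.586*I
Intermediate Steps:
z = -5 (z = -5 + 0*(-15) = -5 + 0 = -5)
t(q) = -5*sqrt(q)
-923/(-3320) + 1107/t(-56) = -923/(-3320) + 1107/((-10*I*sqrt(14))) = -923*(-1/3320) + 1107/((-10*I*sqrt(14))) = 923/3320 + 1107/((-10*I*sqrt(14))) = 923/3320 + 1107*(I*sqrt(14)/140) = 923/3320 + 1107*I*sqrt(14)/140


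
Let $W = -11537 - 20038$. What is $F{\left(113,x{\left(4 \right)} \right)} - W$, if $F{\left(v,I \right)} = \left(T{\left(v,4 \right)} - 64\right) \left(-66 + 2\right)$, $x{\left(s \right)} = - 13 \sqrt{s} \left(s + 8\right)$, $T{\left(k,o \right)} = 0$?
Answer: $35671$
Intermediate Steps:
$x{\left(s \right)} = - 13 \sqrt{s} \left(8 + s\right)$
$F{\left(v,I \right)} = 4096$ ($F{\left(v,I \right)} = \left(0 - 64\right) \left(-66 + 2\right) = \left(-64\right) \left(-64\right) = 4096$)
$W = -31575$ ($W = -11537 - 20038 = -31575$)
$F{\left(113,x{\left(4 \right)} \right)} - W = 4096 - -31575 = 4096 + 31575 = 35671$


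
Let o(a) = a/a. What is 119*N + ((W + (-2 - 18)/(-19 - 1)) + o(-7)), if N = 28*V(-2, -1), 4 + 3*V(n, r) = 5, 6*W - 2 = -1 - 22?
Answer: 6655/6 ≈ 1109.2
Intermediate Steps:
o(a) = 1
W = -7/2 (W = ⅓ + (-1 - 22)/6 = ⅓ + (⅙)*(-23) = ⅓ - 23/6 = -7/2 ≈ -3.5000)
V(n, r) = ⅓ (V(n, r) = -4/3 + (⅓)*5 = -4/3 + 5/3 = ⅓)
N = 28/3 (N = 28*(⅓) = 28/3 ≈ 9.3333)
119*N + ((W + (-2 - 18)/(-19 - 1)) + o(-7)) = 119*(28/3) + ((-7/2 + (-2 - 18)/(-19 - 1)) + 1) = 3332/3 + ((-7/2 - 20/(-20)) + 1) = 3332/3 + ((-7/2 - 20*(-1/20)) + 1) = 3332/3 + ((-7/2 + 1) + 1) = 3332/3 + (-5/2 + 1) = 3332/3 - 3/2 = 6655/6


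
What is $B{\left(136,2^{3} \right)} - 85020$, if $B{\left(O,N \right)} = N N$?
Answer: $-84956$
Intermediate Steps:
$B{\left(O,N \right)} = N^{2}$
$B{\left(136,2^{3} \right)} - 85020 = \left(2^{3}\right)^{2} - 85020 = 8^{2} - 85020 = 64 - 85020 = -84956$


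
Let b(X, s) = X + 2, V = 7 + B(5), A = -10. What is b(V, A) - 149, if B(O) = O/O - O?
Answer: -144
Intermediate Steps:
B(O) = 1 - O
V = 3 (V = 7 + (1 - 1*5) = 7 + (1 - 5) = 7 - 4 = 3)
b(X, s) = 2 + X
b(V, A) - 149 = (2 + 3) - 149 = 5 - 149 = -144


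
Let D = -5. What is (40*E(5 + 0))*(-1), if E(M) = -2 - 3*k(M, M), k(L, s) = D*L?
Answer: -2920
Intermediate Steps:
k(L, s) = -5*L
E(M) = -2 + 15*M (E(M) = -2 - (-15)*M = -2 + 15*M)
(40*E(5 + 0))*(-1) = (40*(-2 + 15*(5 + 0)))*(-1) = (40*(-2 + 15*5))*(-1) = (40*(-2 + 75))*(-1) = (40*73)*(-1) = 2920*(-1) = -2920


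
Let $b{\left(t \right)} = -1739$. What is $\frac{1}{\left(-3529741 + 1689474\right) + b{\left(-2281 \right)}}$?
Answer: $- \frac{1}{1842006} \approx -5.4289 \cdot 10^{-7}$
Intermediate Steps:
$\frac{1}{\left(-3529741 + 1689474\right) + b{\left(-2281 \right)}} = \frac{1}{\left(-3529741 + 1689474\right) - 1739} = \frac{1}{-1840267 - 1739} = \frac{1}{-1842006} = - \frac{1}{1842006}$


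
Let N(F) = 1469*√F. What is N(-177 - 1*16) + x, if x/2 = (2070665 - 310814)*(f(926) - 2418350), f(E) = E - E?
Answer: -8511871331700 + 1469*I*√193 ≈ -8.5119e+12 + 20408.0*I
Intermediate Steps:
f(E) = 0
x = -8511871331700 (x = 2*((2070665 - 310814)*(0 - 2418350)) = 2*(1759851*(-2418350)) = 2*(-4255935665850) = -8511871331700)
N(-177 - 1*16) + x = 1469*√(-177 - 1*16) - 8511871331700 = 1469*√(-177 - 16) - 8511871331700 = 1469*√(-193) - 8511871331700 = 1469*(I*√193) - 8511871331700 = 1469*I*√193 - 8511871331700 = -8511871331700 + 1469*I*√193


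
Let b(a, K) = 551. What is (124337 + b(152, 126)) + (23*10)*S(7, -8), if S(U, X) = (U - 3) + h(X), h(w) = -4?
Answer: 124888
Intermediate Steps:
S(U, X) = -7 + U (S(U, X) = (U - 3) - 4 = (-3 + U) - 4 = -7 + U)
(124337 + b(152, 126)) + (23*10)*S(7, -8) = (124337 + 551) + (23*10)*(-7 + 7) = 124888 + 230*0 = 124888 + 0 = 124888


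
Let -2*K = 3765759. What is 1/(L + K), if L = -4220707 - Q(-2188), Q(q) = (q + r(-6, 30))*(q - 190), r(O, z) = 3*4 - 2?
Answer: -2/22565741 ≈ -8.8630e-8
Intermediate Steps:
r(O, z) = 10 (r(O, z) = 12 - 2 = 10)
K = -3765759/2 (K = -1/2*3765759 = -3765759/2 ≈ -1.8829e+6)
Q(q) = (-190 + q)*(10 + q) (Q(q) = (q + 10)*(q - 190) = (10 + q)*(-190 + q) = (-190 + q)*(10 + q))
L = -9399991 (L = -4220707 - (-1900 + (-2188)**2 - 180*(-2188)) = -4220707 - (-1900 + 4787344 + 393840) = -4220707 - 1*5179284 = -4220707 - 5179284 = -9399991)
1/(L + K) = 1/(-9399991 - 3765759/2) = 1/(-22565741/2) = -2/22565741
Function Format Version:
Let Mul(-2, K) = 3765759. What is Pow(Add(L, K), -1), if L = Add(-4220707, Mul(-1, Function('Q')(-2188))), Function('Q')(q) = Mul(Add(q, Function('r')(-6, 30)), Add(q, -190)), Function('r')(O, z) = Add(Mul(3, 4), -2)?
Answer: Rational(-2, 22565741) ≈ -8.8630e-8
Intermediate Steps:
Function('r')(O, z) = 10 (Function('r')(O, z) = Add(12, -2) = 10)
K = Rational(-3765759, 2) (K = Mul(Rational(-1, 2), 3765759) = Rational(-3765759, 2) ≈ -1.8829e+6)
Function('Q')(q) = Mul(Add(-190, q), Add(10, q)) (Function('Q')(q) = Mul(Add(q, 10), Add(q, -190)) = Mul(Add(10, q), Add(-190, q)) = Mul(Add(-190, q), Add(10, q)))
L = -9399991 (L = Add(-4220707, Mul(-1, Add(-1900, Pow(-2188, 2), Mul(-180, -2188)))) = Add(-4220707, Mul(-1, Add(-1900, 4787344, 393840))) = Add(-4220707, Mul(-1, 5179284)) = Add(-4220707, -5179284) = -9399991)
Pow(Add(L, K), -1) = Pow(Add(-9399991, Rational(-3765759, 2)), -1) = Pow(Rational(-22565741, 2), -1) = Rational(-2, 22565741)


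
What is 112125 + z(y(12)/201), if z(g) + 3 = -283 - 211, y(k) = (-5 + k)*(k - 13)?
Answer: 111628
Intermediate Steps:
y(k) = (-13 + k)*(-5 + k) (y(k) = (-5 + k)*(-13 + k) = (-13 + k)*(-5 + k))
z(g) = -497 (z(g) = -3 + (-283 - 211) = -3 - 494 = -497)
112125 + z(y(12)/201) = 112125 - 497 = 111628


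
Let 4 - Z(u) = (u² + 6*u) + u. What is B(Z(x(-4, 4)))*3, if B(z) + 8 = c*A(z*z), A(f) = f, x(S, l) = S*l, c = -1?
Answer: -58824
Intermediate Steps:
Z(u) = 4 - u² - 7*u (Z(u) = 4 - ((u² + 6*u) + u) = 4 - (u² + 7*u) = 4 + (-u² - 7*u) = 4 - u² - 7*u)
B(z) = -8 - z² (B(z) = -8 - z*z = -8 - z²)
B(Z(x(-4, 4)))*3 = (-8 - (4 - (-4*4)² - (-28)*4)²)*3 = (-8 - (4 - 1*(-16)² - 7*(-16))²)*3 = (-8 - (4 - 1*256 + 112)²)*3 = (-8 - (4 - 256 + 112)²)*3 = (-8 - 1*(-140)²)*3 = (-8 - 1*19600)*3 = (-8 - 19600)*3 = -19608*3 = -58824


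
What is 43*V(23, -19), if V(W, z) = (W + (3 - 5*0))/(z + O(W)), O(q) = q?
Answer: 559/2 ≈ 279.50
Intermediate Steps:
V(W, z) = (3 + W)/(W + z) (V(W, z) = (W + (3 - 5*0))/(z + W) = (W + (3 + 0))/(W + z) = (W + 3)/(W + z) = (3 + W)/(W + z))
43*V(23, -19) = 43*((3 + 23)/(23 - 19)) = 43*(26/4) = 43*((1/4)*26) = 43*(13/2) = 559/2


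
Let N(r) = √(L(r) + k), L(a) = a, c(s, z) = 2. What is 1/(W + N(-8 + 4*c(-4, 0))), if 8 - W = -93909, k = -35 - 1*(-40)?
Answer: 93917/8820402884 - √5/8820402884 ≈ 1.0647e-5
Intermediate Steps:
k = 5 (k = -35 + 40 = 5)
W = 93917 (W = 8 - 1*(-93909) = 8 + 93909 = 93917)
N(r) = √(5 + r) (N(r) = √(r + 5) = √(5 + r))
1/(W + N(-8 + 4*c(-4, 0))) = 1/(93917 + √(5 + (-8 + 4*2))) = 1/(93917 + √(5 + (-8 + 8))) = 1/(93917 + √(5 + 0)) = 1/(93917 + √5)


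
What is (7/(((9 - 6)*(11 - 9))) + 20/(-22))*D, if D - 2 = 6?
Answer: 68/33 ≈ 2.0606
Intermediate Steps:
D = 8 (D = 2 + 6 = 8)
(7/(((9 - 6)*(11 - 9))) + 20/(-22))*D = (7/(((9 - 6)*(11 - 9))) + 20/(-22))*8 = (7/((3*2)) + 20*(-1/22))*8 = (7/6 - 10/11)*8 = (17/66)*8 = 68/33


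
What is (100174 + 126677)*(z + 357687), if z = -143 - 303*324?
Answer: 58838797572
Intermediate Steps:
z = -98315 (z = -143 - 98172 = -98315)
(100174 + 126677)*(z + 357687) = (100174 + 126677)*(-98315 + 357687) = 226851*259372 = 58838797572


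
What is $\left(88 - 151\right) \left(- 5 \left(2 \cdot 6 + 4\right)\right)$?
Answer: $5040$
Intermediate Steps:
$\left(88 - 151\right) \left(- 5 \left(2 \cdot 6 + 4\right)\right) = - 63 \left(- 5 \left(12 + 4\right)\right) = - 63 \left(\left(-5\right) 16\right) = \left(-63\right) \left(-80\right) = 5040$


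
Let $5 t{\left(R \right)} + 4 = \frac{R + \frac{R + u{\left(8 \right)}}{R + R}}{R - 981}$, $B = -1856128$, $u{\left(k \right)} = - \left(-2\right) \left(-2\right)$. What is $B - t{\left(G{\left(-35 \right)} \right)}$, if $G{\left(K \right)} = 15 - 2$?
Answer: $- \frac{233575046501}{125840} \approx -1.8561 \cdot 10^{6}$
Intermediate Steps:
$G{\left(K \right)} = 13$ ($G{\left(K \right)} = 15 - 2 = 13$)
$u{\left(k \right)} = -4$ ($u{\left(k \right)} = \left(-1\right) 4 = -4$)
$t{\left(R \right)} = - \frac{4}{5} + \frac{R + \frac{-4 + R}{2 R}}{5 \left(-981 + R\right)}$ ($t{\left(R \right)} = - \frac{4}{5} + \frac{\left(R + \frac{R - 4}{R + R}\right) \frac{1}{R - 981}}{5} = - \frac{4}{5} + \frac{\left(R + \frac{-4 + R}{2 R}\right) \frac{1}{-981 + R}}{5} = - \frac{4}{5} + \frac{\frac{1}{-981 + R} \left(R + \frac{-4 + R}{2 R}\right)}{5} = - \frac{4}{5} + \frac{R + \frac{-4 + R}{2 R}}{5 \left(-981 + R\right)}$)
$B - t{\left(G{\left(-35 \right)} \right)} = -1856128 - \frac{-4 - 6 \cdot 13^{2} + 7849 \cdot 13}{10 \cdot 13 \left(-981 + 13\right)} = -1856128 - \frac{1}{10} \cdot \frac{1}{13} \frac{1}{-968} \left(-4 - 1014 + 102037\right) = -1856128 - \frac{1}{10} \cdot \frac{1}{13} \left(- \frac{1}{968}\right) \left(-4 - 1014 + 102037\right) = -1856128 - \frac{1}{10} \cdot \frac{1}{13} \left(- \frac{1}{968}\right) 101019 = -1856128 - - \frac{101019}{125840} = -1856128 + \frac{101019}{125840} = - \frac{233575046501}{125840}$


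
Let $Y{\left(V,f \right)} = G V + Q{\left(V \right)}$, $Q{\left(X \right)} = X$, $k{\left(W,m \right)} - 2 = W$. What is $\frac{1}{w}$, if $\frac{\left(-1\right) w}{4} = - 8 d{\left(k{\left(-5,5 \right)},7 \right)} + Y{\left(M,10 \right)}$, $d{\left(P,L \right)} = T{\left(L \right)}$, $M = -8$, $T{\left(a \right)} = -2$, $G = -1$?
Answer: $- \frac{1}{64} \approx -0.015625$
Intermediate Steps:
$k{\left(W,m \right)} = 2 + W$
$d{\left(P,L \right)} = -2$
$Y{\left(V,f \right)} = 0$ ($Y{\left(V,f \right)} = - V + V = 0$)
$w = -64$ ($w = - 4 \left(\left(-8\right) \left(-2\right) + 0\right) = - 4 \left(16 + 0\right) = \left(-4\right) 16 = -64$)
$\frac{1}{w} = \frac{1}{-64} = - \frac{1}{64}$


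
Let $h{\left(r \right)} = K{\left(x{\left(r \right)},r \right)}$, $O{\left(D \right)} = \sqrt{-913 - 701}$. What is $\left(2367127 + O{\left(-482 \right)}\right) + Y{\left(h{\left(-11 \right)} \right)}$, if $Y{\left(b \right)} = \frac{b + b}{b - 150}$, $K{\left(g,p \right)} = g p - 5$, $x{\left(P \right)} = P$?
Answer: $\frac{40241043}{17} + i \sqrt{1614} \approx 2.3671 \cdot 10^{6} + 40.175 i$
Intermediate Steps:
$O{\left(D \right)} = i \sqrt{1614}$ ($O{\left(D \right)} = \sqrt{-1614} = i \sqrt{1614}$)
$K{\left(g,p \right)} = -5 + g p$
$h{\left(r \right)} = -5 + r^{2}$ ($h{\left(r \right)} = -5 + r r = -5 + r^{2}$)
$Y{\left(b \right)} = \frac{2 b}{-150 + b}$
$\left(2367127 + O{\left(-482 \right)}\right) + Y{\left(h{\left(-11 \right)} \right)} = \left(2367127 + i \sqrt{1614}\right) + \frac{2 \left(-5 + \left(-11\right)^{2}\right)}{-150 - \left(5 - \left(-11\right)^{2}\right)} = \left(2367127 + i \sqrt{1614}\right) + \frac{2 \left(-5 + 121\right)}{-150 + \left(-5 + 121\right)} = \left(2367127 + i \sqrt{1614}\right) + 2 \cdot 116 \frac{1}{-150 + 116} = \left(2367127 + i \sqrt{1614}\right) + 2 \cdot 116 \frac{1}{-34} = \left(2367127 + i \sqrt{1614}\right) + 2 \cdot 116 \left(- \frac{1}{34}\right) = \left(2367127 + i \sqrt{1614}\right) - \frac{116}{17} = \frac{40241043}{17} + i \sqrt{1614}$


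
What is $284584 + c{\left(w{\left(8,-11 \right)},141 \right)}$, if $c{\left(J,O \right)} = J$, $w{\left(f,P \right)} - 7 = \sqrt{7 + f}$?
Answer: $284591 + \sqrt{15} \approx 2.846 \cdot 10^{5}$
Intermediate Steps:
$w{\left(f,P \right)} = 7 + \sqrt{7 + f}$
$284584 + c{\left(w{\left(8,-11 \right)},141 \right)} = 284584 + \left(7 + \sqrt{7 + 8}\right) = 284584 + \left(7 + \sqrt{15}\right) = 284591 + \sqrt{15}$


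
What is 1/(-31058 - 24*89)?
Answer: -1/33194 ≈ -3.0126e-5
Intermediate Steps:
1/(-31058 - 24*89) = 1/(-31058 - 2136) = 1/(-33194) = -1/33194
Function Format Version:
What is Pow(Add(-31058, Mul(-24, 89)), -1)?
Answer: Rational(-1, 33194) ≈ -3.0126e-5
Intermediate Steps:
Pow(Add(-31058, Mul(-24, 89)), -1) = Pow(Add(-31058, -2136), -1) = Pow(-33194, -1) = Rational(-1, 33194)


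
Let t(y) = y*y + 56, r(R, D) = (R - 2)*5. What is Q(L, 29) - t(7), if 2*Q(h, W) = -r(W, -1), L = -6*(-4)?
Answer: -345/2 ≈ -172.50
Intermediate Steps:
r(R, D) = -10 + 5*R (r(R, D) = (-2 + R)*5 = -10 + 5*R)
L = 24
t(y) = 56 + y**2 (t(y) = y**2 + 56 = 56 + y**2)
Q(h, W) = 5 - 5*W/2 (Q(h, W) = (-(-10 + 5*W))/2 = (10 - 5*W)/2 = 5 - 5*W/2)
Q(L, 29) - t(7) = (5 - 5/2*29) - (56 + 7**2) = (5 - 145/2) - (56 + 49) = -135/2 - 1*105 = -135/2 - 105 = -345/2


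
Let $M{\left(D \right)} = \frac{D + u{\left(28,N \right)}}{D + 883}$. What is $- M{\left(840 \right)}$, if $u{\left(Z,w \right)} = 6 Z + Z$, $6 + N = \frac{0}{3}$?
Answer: $- \frac{1036}{1723} \approx -0.60128$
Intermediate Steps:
$N = -6$ ($N = -6 + \frac{0}{3} = -6 + 0 \cdot \frac{1}{3} = -6 + 0 = -6$)
$u{\left(Z,w \right)} = 7 Z$
$M{\left(D \right)} = \frac{196 + D}{883 + D}$ ($M{\left(D \right)} = \frac{D + 7 \cdot 28}{D + 883} = \frac{D + 196}{883 + D} = \frac{196 + D}{883 + D}$)
$- M{\left(840 \right)} = - \frac{196 + 840}{883 + 840} = - \frac{1036}{1723}$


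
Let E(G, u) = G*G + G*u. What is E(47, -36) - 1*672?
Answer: -155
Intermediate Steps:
E(G, u) = G**2 + G*u
E(47, -36) - 1*672 = 47*(47 - 36) - 1*672 = 47*11 - 672 = 517 - 672 = -155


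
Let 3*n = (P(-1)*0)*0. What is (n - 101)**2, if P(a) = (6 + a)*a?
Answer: 10201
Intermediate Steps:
P(a) = a*(6 + a)
n = 0 (n = ((-(6 - 1)*0)*0)/3 = ((-1*5*0)*0)/3 = (-5*0*0)/3 = (0*0)/3 = (1/3)*0 = 0)
(n - 101)**2 = (0 - 101)**2 = (-101)**2 = 10201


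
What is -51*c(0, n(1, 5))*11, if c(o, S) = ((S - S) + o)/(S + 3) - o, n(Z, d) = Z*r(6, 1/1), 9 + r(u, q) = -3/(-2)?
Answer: 0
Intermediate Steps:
r(u, q) = -15/2 (r(u, q) = -9 - 3/(-2) = -9 - 3*(-1/2) = -9 + 3/2 = -15/2)
n(Z, d) = -15*Z/2 (n(Z, d) = Z*(-15/2) = -15*Z/2)
c(o, S) = -o + o/(3 + S) (c(o, S) = (0 + o)/(3 + S) - o = o/(3 + S) - o = -o + o/(3 + S))
-51*c(0, n(1, 5))*11 = -(-51)*0*(2 - 15/2*1)/(3 - 15/2*1)*11 = -(-51)*0*(2 - 15/2)/(3 - 15/2)*11 = -(-51)*0*(-11)/((-9/2)*2)*11 = -(-51)*0*(-2)*(-11)/(9*2)*11 = -51*0*11 = 0*11 = 0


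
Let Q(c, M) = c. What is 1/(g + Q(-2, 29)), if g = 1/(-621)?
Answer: -621/1243 ≈ -0.49960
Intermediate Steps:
g = -1/621 ≈ -0.0016103
1/(g + Q(-2, 29)) = 1/(-1/621 - 2) = 1/(-1243/621) = -621/1243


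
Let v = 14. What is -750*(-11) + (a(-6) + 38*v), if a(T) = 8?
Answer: 8790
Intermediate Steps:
-750*(-11) + (a(-6) + 38*v) = -750*(-11) + (8 + 38*14) = 8250 + (8 + 532) = 8250 + 540 = 8790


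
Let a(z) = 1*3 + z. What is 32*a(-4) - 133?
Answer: -165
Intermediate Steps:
a(z) = 3 + z
32*a(-4) - 133 = 32*(3 - 4) - 133 = 32*(-1) - 133 = -32 - 133 = -165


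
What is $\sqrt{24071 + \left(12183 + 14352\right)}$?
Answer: $\sqrt{50606} \approx 224.96$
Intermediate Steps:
$\sqrt{24071 + \left(12183 + 14352\right)} = \sqrt{24071 + 26535} = \sqrt{50606}$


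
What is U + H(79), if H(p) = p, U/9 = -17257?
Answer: -155234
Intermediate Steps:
U = -155313 (U = 9*(-17257) = -155313)
U + H(79) = -155313 + 79 = -155234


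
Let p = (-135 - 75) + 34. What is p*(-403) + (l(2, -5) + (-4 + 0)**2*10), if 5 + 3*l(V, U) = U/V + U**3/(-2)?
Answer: 213319/3 ≈ 71106.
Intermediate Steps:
l(V, U) = -5/3 - U**3/6 + U/(3*V) (l(V, U) = -5/3 + (U/V + U**3/(-2))/3 = -5/3 + (U/V + U**3*(-1/2))/3 = -5/3 + (U/V - U**3/2)/3 = -5/3 + (-U**3/2 + U/V)/3 = -5/3 + (-U**3/6 + U/(3*V)) = -5/3 - U**3/6 + U/(3*V))
p = -176 (p = -210 + 34 = -176)
p*(-403) + (l(2, -5) + (-4 + 0)**2*10) = -176*(-403) + ((1/6)*(2*(-5) - 1*2*(10 + (-5)**3))/2 + (-4 + 0)**2*10) = 70928 + ((1/6)*(1/2)*(-10 - 1*2*(10 - 125)) + (-4)**2*10) = 70928 + ((1/6)*(1/2)*(-10 - 1*2*(-115)) + 16*10) = 70928 + ((1/6)*(1/2)*(-10 + 230) + 160) = 70928 + ((1/6)*(1/2)*220 + 160) = 70928 + (55/3 + 160) = 70928 + 535/3 = 213319/3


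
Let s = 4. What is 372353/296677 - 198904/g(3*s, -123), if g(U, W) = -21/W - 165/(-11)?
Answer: -1209594159381/92266547 ≈ -13110.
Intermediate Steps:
g(U, W) = 15 - 21/W (g(U, W) = -21/W - 165*(-1/11) = -21/W + 15 = 15 - 21/W)
372353/296677 - 198904/g(3*s, -123) = 372353/296677 - 198904/(15 - 21/(-123)) = 372353*(1/296677) - 198904/(15 - 21*(-1/123)) = 372353/296677 - 198904/(15 + 7/41) = 372353/296677 - 198904/622/41 = 372353/296677 - 198904*41/622 = 372353/296677 - 4077532/311 = -1209594159381/92266547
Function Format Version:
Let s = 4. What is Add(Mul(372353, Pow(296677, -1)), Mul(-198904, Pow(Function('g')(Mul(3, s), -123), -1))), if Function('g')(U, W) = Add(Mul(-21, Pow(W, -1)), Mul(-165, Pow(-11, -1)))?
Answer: Rational(-1209594159381, 92266547) ≈ -13110.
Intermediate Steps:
Function('g')(U, W) = Add(15, Mul(-21, Pow(W, -1))) (Function('g')(U, W) = Add(Mul(-21, Pow(W, -1)), Mul(-165, Rational(-1, 11))) = Add(Mul(-21, Pow(W, -1)), 15) = Add(15, Mul(-21, Pow(W, -1))))
Add(Mul(372353, Pow(296677, -1)), Mul(-198904, Pow(Function('g')(Mul(3, s), -123), -1))) = Add(Mul(372353, Pow(296677, -1)), Mul(-198904, Pow(Add(15, Mul(-21, Pow(-123, -1))), -1))) = Add(Mul(372353, Rational(1, 296677)), Mul(-198904, Pow(Add(15, Mul(-21, Rational(-1, 123))), -1))) = Add(Rational(372353, 296677), Mul(-198904, Pow(Add(15, Rational(7, 41)), -1))) = Add(Rational(372353, 296677), Mul(-198904, Pow(Rational(622, 41), -1))) = Add(Rational(372353, 296677), Mul(-198904, Rational(41, 622))) = Add(Rational(372353, 296677), Rational(-4077532, 311)) = Rational(-1209594159381, 92266547)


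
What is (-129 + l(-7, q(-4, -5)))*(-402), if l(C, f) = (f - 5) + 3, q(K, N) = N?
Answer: 54672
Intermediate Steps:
l(C, f) = -2 + f (l(C, f) = (-5 + f) + 3 = -2 + f)
(-129 + l(-7, q(-4, -5)))*(-402) = (-129 + (-2 - 5))*(-402) = (-129 - 7)*(-402) = -136*(-402) = 54672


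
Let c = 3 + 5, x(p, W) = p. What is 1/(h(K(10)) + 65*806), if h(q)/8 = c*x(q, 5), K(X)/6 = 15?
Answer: 1/58150 ≈ 1.7197e-5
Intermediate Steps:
K(X) = 90 (K(X) = 6*15 = 90)
c = 8
h(q) = 64*q (h(q) = 8*(8*q) = 64*q)
1/(h(K(10)) + 65*806) = 1/(64*90 + 65*806) = 1/(5760 + 52390) = 1/58150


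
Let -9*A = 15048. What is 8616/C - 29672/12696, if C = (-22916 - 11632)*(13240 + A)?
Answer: -6862593573/2936326648 ≈ -2.3371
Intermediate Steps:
A = -1672 (A = -1/9*15048 = -1672)
C = -399651264 (C = (-22916 - 11632)*(13240 - 1672) = -34548*11568 = -399651264)
8616/C - 29672/12696 = 8616/(-399651264) - 29672/12696 = 8616*(-1/399651264) - 29672*1/12696 = -359/16652136 - 3709/1587 = -6862593573/2936326648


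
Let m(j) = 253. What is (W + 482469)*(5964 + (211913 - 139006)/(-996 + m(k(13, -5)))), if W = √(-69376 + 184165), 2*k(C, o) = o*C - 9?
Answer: 2102766353805/743 + 4358345*√114789/743 ≈ 2.8321e+9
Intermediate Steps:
k(C, o) = -9/2 + C*o/2 (k(C, o) = (o*C - 9)/2 = (C*o - 9)/2 = (-9 + C*o)/2 = -9/2 + C*o/2)
W = √114789 ≈ 338.81
(W + 482469)*(5964 + (211913 - 139006)/(-996 + m(k(13, -5)))) = (√114789 + 482469)*(5964 + (211913 - 139006)/(-996 + 253)) = (482469 + √114789)*(5964 + 72907/(-743)) = (482469 + √114789)*(5964 + 72907*(-1/743)) = (482469 + √114789)*(5964 - 72907/743) = (482469 + √114789)*(4358345/743) = 2102766353805/743 + 4358345*√114789/743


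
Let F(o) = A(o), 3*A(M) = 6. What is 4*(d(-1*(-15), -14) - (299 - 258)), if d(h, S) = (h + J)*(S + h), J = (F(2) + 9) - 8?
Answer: -92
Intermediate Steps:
A(M) = 2 (A(M) = (⅓)*6 = 2)
F(o) = 2
J = 3 (J = (2 + 9) - 8 = 11 - 8 = 3)
d(h, S) = (3 + h)*(S + h) (d(h, S) = (h + 3)*(S + h) = (3 + h)*(S + h))
4*(d(-1*(-15), -14) - (299 - 258)) = 4*(((-1*(-15))² + 3*(-14) + 3*(-1*(-15)) - (-14)*(-15)) - (299 - 258)) = 4*((15² - 42 + 3*15 - 14*15) - 1*41) = 4*((225 - 42 + 45 - 210) - 41) = 4*(18 - 41) = 4*(-23) = -92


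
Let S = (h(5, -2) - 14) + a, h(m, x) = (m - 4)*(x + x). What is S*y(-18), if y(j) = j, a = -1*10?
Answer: 504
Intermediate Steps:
a = -10
h(m, x) = 2*x*(-4 + m) (h(m, x) = (-4 + m)*(2*x) = 2*x*(-4 + m))
S = -28 (S = (2*(-2)*(-4 + 5) - 14) - 10 = (2*(-2)*1 - 14) - 10 = (-4 - 14) - 10 = -18 - 10 = -28)
S*y(-18) = -28*(-18) = 504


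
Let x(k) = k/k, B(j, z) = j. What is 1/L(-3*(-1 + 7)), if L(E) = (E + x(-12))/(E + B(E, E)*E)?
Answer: -18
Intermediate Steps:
x(k) = 1
L(E) = (1 + E)/(E + E²) (L(E) = (E + 1)/(E + E*E) = (1 + E)/(E + E²))
1/L(-3*(-1 + 7)) = 1/(1/(-3*(-1 + 7))) = 1/(1/(-3*6)) = 1/(1/(-18)) = 1/(-1/18) = -18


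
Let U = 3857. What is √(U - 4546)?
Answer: I*√689 ≈ 26.249*I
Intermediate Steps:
√(U - 4546) = √(3857 - 4546) = √(-689) = I*√689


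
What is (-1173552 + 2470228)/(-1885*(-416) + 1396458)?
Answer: 648338/1090309 ≈ 0.59464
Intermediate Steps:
(-1173552 + 2470228)/(-1885*(-416) + 1396458) = 1296676/(784160 + 1396458) = 1296676/2180618 = 1296676*(1/2180618) = 648338/1090309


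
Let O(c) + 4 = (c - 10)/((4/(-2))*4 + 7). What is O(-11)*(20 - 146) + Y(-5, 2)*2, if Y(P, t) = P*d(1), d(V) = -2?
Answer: -2122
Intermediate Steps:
Y(P, t) = -2*P (Y(P, t) = P*(-2) = -2*P)
O(c) = 6 - c (O(c) = -4 + (c - 10)/((4/(-2))*4 + 7) = -4 + (-10 + c)/((4*(-1/2))*4 + 7) = -4 + (-10 + c)/(-2*4 + 7) = -4 + (-10 + c)/(-8 + 7) = -4 + (-10 + c)/(-1) = -4 + (-10 + c)*(-1) = -4 + (10 - c) = 6 - c)
O(-11)*(20 - 146) + Y(-5, 2)*2 = (6 - 1*(-11))*(20 - 146) - 2*(-5)*2 = (6 + 11)*(-126) + 10*2 = 17*(-126) + 20 = -2142 + 20 = -2122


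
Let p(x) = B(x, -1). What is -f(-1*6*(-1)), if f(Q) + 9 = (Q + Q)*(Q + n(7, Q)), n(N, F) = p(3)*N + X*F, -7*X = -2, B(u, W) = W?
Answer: 3/7 ≈ 0.42857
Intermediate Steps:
X = 2/7 (X = -⅐*(-2) = 2/7 ≈ 0.28571)
p(x) = -1
n(N, F) = -N + 2*F/7
f(Q) = -9 + 2*Q*(-7 + 9*Q/7) (f(Q) = -9 + (Q + Q)*(Q + (-1*7 + 2*Q/7)) = -9 + (2*Q)*(Q + (-7 + 2*Q/7)) = -9 + (2*Q)*(-7 + 9*Q/7) = -9 + 2*Q*(-7 + 9*Q/7))
-f(-1*6*(-1)) = -(-9 - 14*(-1*6)*(-1) + 18*(-1*6*(-1))²/7) = -(-9 - (-84)*(-1) + 18*(-6*(-1))²/7) = -(-9 - 14*6 + (18/7)*6²) = -(-9 - 84 + (18/7)*36) = -(-9 - 84 + 648/7) = -1*(-3/7) = 3/7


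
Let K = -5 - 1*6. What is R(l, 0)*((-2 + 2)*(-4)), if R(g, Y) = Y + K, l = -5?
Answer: 0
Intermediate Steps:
K = -11 (K = -5 - 6 = -11)
R(g, Y) = -11 + Y (R(g, Y) = Y - 11 = -11 + Y)
R(l, 0)*((-2 + 2)*(-4)) = (-11 + 0)*((-2 + 2)*(-4)) = -0*(-4) = -11*0 = 0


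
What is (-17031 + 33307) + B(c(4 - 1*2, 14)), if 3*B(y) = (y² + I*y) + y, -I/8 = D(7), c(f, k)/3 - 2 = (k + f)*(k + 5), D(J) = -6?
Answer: 312178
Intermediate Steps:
c(f, k) = 6 + 3*(5 + k)*(f + k) (c(f, k) = 6 + 3*((k + f)*(k + 5)) = 6 + 3*((f + k)*(5 + k)) = 6 + 3*((5 + k)*(f + k)) = 6 + 3*(5 + k)*(f + k))
I = 48 (I = -8*(-6) = 48)
B(y) = y²/3 + 49*y/3 (B(y) = ((y² + 48*y) + y)/3 = (y² + 49*y)/3 = y²/3 + 49*y/3)
(-17031 + 33307) + B(c(4 - 1*2, 14)) = (-17031 + 33307) + (6 + 3*14² + 15*(4 - 1*2) + 15*14 + 3*(4 - 1*2)*14)*(49 + (6 + 3*14² + 15*(4 - 1*2) + 15*14 + 3*(4 - 1*2)*14))/3 = 16276 + (6 + 3*196 + 15*(4 - 2) + 210 + 3*(4 - 2)*14)*(49 + (6 + 3*196 + 15*(4 - 2) + 210 + 3*(4 - 2)*14))/3 = 16276 + (6 + 588 + 15*2 + 210 + 3*2*14)*(49 + (6 + 588 + 15*2 + 210 + 3*2*14))/3 = 16276 + (6 + 588 + 30 + 210 + 84)*(49 + (6 + 588 + 30 + 210 + 84))/3 = 16276 + (⅓)*918*(49 + 918) = 16276 + (⅓)*918*967 = 16276 + 295902 = 312178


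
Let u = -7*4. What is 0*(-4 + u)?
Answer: 0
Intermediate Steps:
u = -28
0*(-4 + u) = 0*(-4 - 28) = 0*(-32) = 0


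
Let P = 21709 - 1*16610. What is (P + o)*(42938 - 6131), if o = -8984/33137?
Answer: 6218784803253/33137 ≈ 1.8767e+8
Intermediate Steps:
P = 5099 (P = 21709 - 16610 = 5099)
o = -8984/33137 (o = -8984*1/33137 = -8984/33137 ≈ -0.27112)
(P + o)*(42938 - 6131) = (5099 - 8984/33137)*(42938 - 6131) = (168956579/33137)*36807 = 6218784803253/33137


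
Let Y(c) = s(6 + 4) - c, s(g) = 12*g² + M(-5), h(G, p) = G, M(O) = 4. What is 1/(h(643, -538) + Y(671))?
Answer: 1/1176 ≈ 0.00085034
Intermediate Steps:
s(g) = 4 + 12*g² (s(g) = 12*g² + 4 = 4 + 12*g²)
Y(c) = 1204 - c (Y(c) = (4 + 12*(6 + 4)²) - c = (4 + 12*10²) - c = (4 + 12*100) - c = (4 + 1200) - c = 1204 - c)
1/(h(643, -538) + Y(671)) = 1/(643 + (1204 - 1*671)) = 1/(643 + (1204 - 671)) = 1/(643 + 533) = 1/1176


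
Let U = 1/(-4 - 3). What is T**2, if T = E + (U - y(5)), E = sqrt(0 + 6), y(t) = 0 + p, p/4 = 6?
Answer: 28855/49 - 338*sqrt(6)/7 ≈ 470.60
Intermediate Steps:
p = 24 (p = 4*6 = 24)
U = -1/7 (U = 1/(-7) = -1/7 ≈ -0.14286)
y(t) = 24 (y(t) = 0 + 24 = 24)
E = sqrt(6) ≈ 2.4495
T = -169/7 + sqrt(6) (T = sqrt(6) + (-1/7 - 1*24) = sqrt(6) + (-1/7 - 24) = sqrt(6) - 169/7 = -169/7 + sqrt(6) ≈ -21.693)
T**2 = (-169/7 + sqrt(6))**2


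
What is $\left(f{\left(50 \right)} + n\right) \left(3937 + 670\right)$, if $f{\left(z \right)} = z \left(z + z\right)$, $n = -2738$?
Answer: $10421034$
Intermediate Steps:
$f{\left(z \right)} = 2 z^{2}$ ($f{\left(z \right)} = z 2 z = 2 z^{2}$)
$\left(f{\left(50 \right)} + n\right) \left(3937 + 670\right) = \left(2 \cdot 50^{2} - 2738\right) \left(3937 + 670\right) = \left(2 \cdot 2500 - 2738\right) 4607 = \left(5000 - 2738\right) 4607 = 2262 \cdot 4607 = 10421034$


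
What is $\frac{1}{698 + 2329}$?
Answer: $\frac{1}{3027} \approx 0.00033036$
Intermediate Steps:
$\frac{1}{698 + 2329} = \frac{1}{3027}$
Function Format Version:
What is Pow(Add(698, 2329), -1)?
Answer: Rational(1, 3027) ≈ 0.00033036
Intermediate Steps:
Pow(Add(698, 2329), -1) = Pow(3027, -1) = Rational(1, 3027)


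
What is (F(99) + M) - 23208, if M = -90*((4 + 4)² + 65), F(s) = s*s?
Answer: -25017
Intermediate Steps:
F(s) = s²
M = -11610 (M = -90*(8² + 65) = -90*(64 + 65) = -90*129 = -11610)
(F(99) + M) - 23208 = (99² - 11610) - 23208 = (9801 - 11610) - 23208 = -1809 - 23208 = -25017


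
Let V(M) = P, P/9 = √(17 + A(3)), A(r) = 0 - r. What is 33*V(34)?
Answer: 297*√14 ≈ 1111.3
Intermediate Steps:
A(r) = -r
P = 9*√14 (P = 9*√(17 - 1*3) = 9*√(17 - 3) = 9*√14 ≈ 33.675)
V(M) = 9*√14
33*V(34) = 33*(9*√14) = 297*√14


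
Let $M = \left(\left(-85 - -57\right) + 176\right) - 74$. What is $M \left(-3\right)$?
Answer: $-222$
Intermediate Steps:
$M = 74$ ($M = \left(\left(-85 + 57\right) + 176\right) - 74 = \left(-28 + 176\right) - 74 = 148 - 74 = 74$)
$M \left(-3\right) = 74 \left(-3\right) = -222$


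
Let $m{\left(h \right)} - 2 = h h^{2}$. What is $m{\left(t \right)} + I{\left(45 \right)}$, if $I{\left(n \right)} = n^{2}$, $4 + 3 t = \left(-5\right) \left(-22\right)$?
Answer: $\frac{1245745}{27} \approx 46139.0$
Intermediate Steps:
$t = \frac{106}{3}$ ($t = - \frac{4}{3} + \frac{\left(-5\right) \left(-22\right)}{3} = - \frac{4}{3} + \frac{1}{3} \cdot 110 = - \frac{4}{3} + \frac{110}{3} = \frac{106}{3} \approx 35.333$)
$m{\left(h \right)} = 2 + h^{3}$ ($m{\left(h \right)} = 2 + h h^{2} = 2 + h^{3}$)
$m{\left(t \right)} + I{\left(45 \right)} = \left(2 + \left(\frac{106}{3}\right)^{3}\right) + 45^{2} = \left(2 + \frac{1191016}{27}\right) + 2025 = \frac{1191070}{27} + 2025 = \frac{1245745}{27}$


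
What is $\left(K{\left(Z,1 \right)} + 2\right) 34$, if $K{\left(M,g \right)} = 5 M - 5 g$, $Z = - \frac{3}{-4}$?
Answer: $\frac{51}{2} \approx 25.5$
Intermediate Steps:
$Z = \frac{3}{4}$ ($Z = \left(-3\right) \left(- \frac{1}{4}\right) = \frac{3}{4} \approx 0.75$)
$K{\left(M,g \right)} = - 5 g + 5 M$
$\left(K{\left(Z,1 \right)} + 2\right) 34 = \left(\left(\left(-5\right) 1 + 5 \cdot \frac{3}{4}\right) + 2\right) 34 = \left(\left(-5 + \frac{15}{4}\right) + 2\right) 34 = \left(- \frac{5}{4} + 2\right) 34 = \frac{3}{4} \cdot 34 = \frac{51}{2}$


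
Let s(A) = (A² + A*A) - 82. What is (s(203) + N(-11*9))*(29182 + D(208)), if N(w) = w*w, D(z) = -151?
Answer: 2674829247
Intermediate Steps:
s(A) = -82 + 2*A² (s(A) = (A² + A²) - 82 = 2*A² - 82 = -82 + 2*A²)
N(w) = w²
(s(203) + N(-11*9))*(29182 + D(208)) = ((-82 + 2*203²) + (-11*9)²)*(29182 - 151) = ((-82 + 2*41209) + (-99)²)*29031 = ((-82 + 82418) + 9801)*29031 = (82336 + 9801)*29031 = 92137*29031 = 2674829247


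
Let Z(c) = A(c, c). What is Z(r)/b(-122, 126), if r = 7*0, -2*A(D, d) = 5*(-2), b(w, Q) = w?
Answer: -5/122 ≈ -0.040984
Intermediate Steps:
A(D, d) = 5 (A(D, d) = -5*(-2)/2 = -½*(-10) = 5)
r = 0
Z(c) = 5
Z(r)/b(-122, 126) = 5/(-122) = 5*(-1/122) = -5/122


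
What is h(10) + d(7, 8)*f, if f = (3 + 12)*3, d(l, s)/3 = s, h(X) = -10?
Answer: 1070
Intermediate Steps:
d(l, s) = 3*s
f = 45 (f = 15*3 = 45)
h(10) + d(7, 8)*f = -10 + (3*8)*45 = -10 + 24*45 = -10 + 1080 = 1070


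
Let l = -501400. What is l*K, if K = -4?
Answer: 2005600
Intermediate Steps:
l*K = -501400*(-4) = 2005600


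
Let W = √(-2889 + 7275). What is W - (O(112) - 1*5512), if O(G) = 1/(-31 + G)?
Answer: 446471/81 + √4386 ≈ 5578.2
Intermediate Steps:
W = √4386 ≈ 66.227
W - (O(112) - 1*5512) = √4386 - (1/(-31 + 112) - 1*5512) = √4386 - (1/81 - 5512) = √4386 - 1*(-446471/81) = √4386 + 446471/81 = 446471/81 + √4386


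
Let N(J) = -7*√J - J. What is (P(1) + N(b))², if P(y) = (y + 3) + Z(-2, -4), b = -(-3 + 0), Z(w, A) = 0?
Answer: 148 - 14*√3 ≈ 123.75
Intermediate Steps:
b = 3 (b = -1*(-3) = 3)
N(J) = -J - 7*√J
P(y) = 3 + y (P(y) = (y + 3) + 0 = (3 + y) + 0 = 3 + y)
(P(1) + N(b))² = ((3 + 1) + (-1*3 - 7*√3))² = (4 + (-3 - 7*√3))² = (1 - 7*√3)²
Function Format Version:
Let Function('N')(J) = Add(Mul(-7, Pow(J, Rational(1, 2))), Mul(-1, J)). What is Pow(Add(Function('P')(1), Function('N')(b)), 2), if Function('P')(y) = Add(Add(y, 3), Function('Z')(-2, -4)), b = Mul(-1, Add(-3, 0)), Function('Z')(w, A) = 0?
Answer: Add(148, Mul(-14, Pow(3, Rational(1, 2)))) ≈ 123.75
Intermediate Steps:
b = 3 (b = Mul(-1, -3) = 3)
Function('N')(J) = Add(Mul(-1, J), Mul(-7, Pow(J, Rational(1, 2))))
Function('P')(y) = Add(3, y) (Function('P')(y) = Add(Add(y, 3), 0) = Add(Add(3, y), 0) = Add(3, y))
Pow(Add(Function('P')(1), Function('N')(b)), 2) = Pow(Add(Add(3, 1), Add(Mul(-1, 3), Mul(-7, Pow(3, Rational(1, 2))))), 2) = Pow(Add(4, Add(-3, Mul(-7, Pow(3, Rational(1, 2))))), 2) = Pow(Add(1, Mul(-7, Pow(3, Rational(1, 2)))), 2)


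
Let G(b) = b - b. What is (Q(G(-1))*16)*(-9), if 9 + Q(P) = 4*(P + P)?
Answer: 1296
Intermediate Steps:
G(b) = 0
Q(P) = -9 + 8*P (Q(P) = -9 + 4*(P + P) = -9 + 4*(2*P) = -9 + 8*P)
(Q(G(-1))*16)*(-9) = ((-9 + 8*0)*16)*(-9) = ((-9 + 0)*16)*(-9) = -9*16*(-9) = -144*(-9) = 1296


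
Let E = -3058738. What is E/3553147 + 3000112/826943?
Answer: 625418228810/226019233817 ≈ 2.7671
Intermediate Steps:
E/3553147 + 3000112/826943 = -3058738/3553147 + 3000112/826943 = 625418228810/226019233817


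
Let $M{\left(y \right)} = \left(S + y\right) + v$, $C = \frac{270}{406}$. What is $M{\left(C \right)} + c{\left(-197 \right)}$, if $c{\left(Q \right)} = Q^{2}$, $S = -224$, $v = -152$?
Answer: $\frac{7802034}{203} \approx 38434.0$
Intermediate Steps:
$C = \frac{135}{203}$ ($C = 270 \cdot \frac{1}{406} = \frac{135}{203} \approx 0.66502$)
$M{\left(y \right)} = -376 + y$ ($M{\left(y \right)} = \left(-224 + y\right) - 152 = -376 + y$)
$M{\left(C \right)} + c{\left(-197 \right)} = \left(-376 + \frac{135}{203}\right) + \left(-197\right)^{2} = - \frac{76193}{203} + 38809 = \frac{7802034}{203}$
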